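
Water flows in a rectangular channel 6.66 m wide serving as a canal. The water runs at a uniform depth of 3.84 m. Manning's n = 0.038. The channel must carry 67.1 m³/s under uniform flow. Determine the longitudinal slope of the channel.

Flow area A = b·y = 6.66 × 3.84 = 25.57 m². Wetted perimeter P = b + 2y = 6.66 + 2×3.84 = 14.34 m.
Hydraulic radius R = A/P = 25.57/14.34 = 1.783 m.
From Manning's equation, S = [nQ / (1 A R^(2/3))]² = [0.038 × 67.1 / (1 × 25.57 × 1.783^(2/3))]² = 0.0046.

S = 0.0046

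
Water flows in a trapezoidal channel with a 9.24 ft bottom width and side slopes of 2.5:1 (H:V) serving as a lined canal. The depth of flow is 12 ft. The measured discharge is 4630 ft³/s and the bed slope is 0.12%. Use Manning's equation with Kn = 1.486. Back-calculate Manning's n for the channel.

n = 0.018

With bottom width b = 9.24 ft and side slope z = 2.5: A = (b + zy)y = (9.24 + 2.5×12)×12 = 470.9 ft²; P = b + 2y√(1+z²) = 9.24 + 2×12×2.693 = 73.86 ft.
Hydraulic radius R = A/P = 470.9/73.86 = 6.375 ft.
Rearranging Manning's equation: n = (1.486/Q) A R^(2/3) S^(1/2) = (1.486/4630) × 470.9 × 6.375^(2/3) × √0.0012 = 0.018.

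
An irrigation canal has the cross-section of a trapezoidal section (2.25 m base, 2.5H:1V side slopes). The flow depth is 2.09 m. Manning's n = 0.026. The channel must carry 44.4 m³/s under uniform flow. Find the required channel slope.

S = 0.0045

With bottom width b = 2.25 m and side slope z = 2.5: A = (b + zy)y = (2.25 + 2.5×2.09)×2.09 = 15.62 m²; P = b + 2y√(1+z²) = 2.25 + 2×2.09×2.693 = 13.5 m.
Hydraulic radius R = A/P = 15.62/13.5 = 1.157 m.
From Manning's equation, S = [nQ / (1 A R^(2/3))]² = [0.026 × 44.4 / (1 × 15.62 × 1.157^(2/3))]² = 0.0045.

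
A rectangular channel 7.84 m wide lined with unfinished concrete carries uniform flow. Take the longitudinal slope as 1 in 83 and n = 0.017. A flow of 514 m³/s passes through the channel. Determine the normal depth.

y_n = 5.77 m

Manning's equation rearranged: A R^(2/3) = nQ / (1·√S) = 0.017 × 514 / (√0.01205) = 79.61.
Try y = 3.94 m: A R^(2/3) = 48.46 — short.
Try y = 6.61 m: A R^(2/3) = 94.45 — over.
Try y = 5.77 m: A R^(2/3) = 79.6 — ≈ 79.61.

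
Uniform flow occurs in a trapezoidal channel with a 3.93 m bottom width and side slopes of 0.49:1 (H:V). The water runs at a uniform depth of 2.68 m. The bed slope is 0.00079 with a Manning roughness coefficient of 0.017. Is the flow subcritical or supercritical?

subcritical

With bottom width b = 3.93 m and side slope z = 0.49: A = (b + zy)y = (3.93 + 0.49×2.68)×2.68 = 14.05 m²; P = b + 2y√(1+z²) = 3.93 + 2×2.68×1.114 = 9.899 m.
Hydraulic radius R = A/P = 14.05/9.899 = 1.42 m.
V = (1/n) R^(2/3) √S = (1/0.017) × 1.42^(2/3) × √0.00079 = 2.088 m/s. Hydraulic depth D_h = A/T = 14.05/6.556 = 2.143 m.
Froude number Fr = V/√(g·D_h) = 2.088/√(9.81×2.143) = 0.455, which is less than 1, so the flow is subcritical.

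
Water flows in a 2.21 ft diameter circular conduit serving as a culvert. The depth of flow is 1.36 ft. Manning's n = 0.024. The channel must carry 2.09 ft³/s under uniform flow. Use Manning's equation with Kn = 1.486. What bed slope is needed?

For a circular section of diameter D = 2.21 ft at depth y = 1.36 ft, the central angle is θ = 2 arccos(1 − 2y/D) = 3.607 rad. Then A = (D²/8)(θ − sin θ) = 2.476 ft² and P = Dθ/2 = 3.986 ft.
Hydraulic radius R = A/P = 2.476/3.986 = 0.6213 ft.
From Manning's equation, S = [nQ / (1.486 A R^(2/3))]² = [0.024 × 2.09 / (1.486 × 2.476 × 0.6213^(2/3))]² = 0.00035.

S = 0.00035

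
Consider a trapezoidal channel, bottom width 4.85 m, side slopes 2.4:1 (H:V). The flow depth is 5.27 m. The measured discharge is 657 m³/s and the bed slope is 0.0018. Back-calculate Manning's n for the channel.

With bottom width b = 4.85 m and side slope z = 2.4: A = (b + zy)y = (4.85 + 2.4×5.27)×5.27 = 92.21 m²; P = b + 2y√(1+z²) = 4.85 + 2×5.27×2.6 = 32.25 m.
Hydraulic radius R = A/P = 92.21/32.25 = 2.859 m.
Rearranging Manning's equation: n = (1/Q) A R^(2/3) S^(1/2) = (1/657) × 92.21 × 2.859^(2/3) × √0.0018 = 0.012.

n = 0.012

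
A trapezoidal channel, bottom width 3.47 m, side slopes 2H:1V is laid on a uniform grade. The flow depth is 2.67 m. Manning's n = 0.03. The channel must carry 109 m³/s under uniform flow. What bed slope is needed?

S = 0.011

With bottom width b = 3.47 m and side slope z = 2: A = (b + zy)y = (3.47 + 2×2.67)×2.67 = 23.52 m²; P = b + 2y√(1+z²) = 3.47 + 2×2.67×2.236 = 15.41 m.
Hydraulic radius R = A/P = 23.52/15.41 = 1.526 m.
From Manning's equation, S = [nQ / (1 A R^(2/3))]² = [0.03 × 109 / (1 × 23.52 × 1.526^(2/3))]² = 0.011.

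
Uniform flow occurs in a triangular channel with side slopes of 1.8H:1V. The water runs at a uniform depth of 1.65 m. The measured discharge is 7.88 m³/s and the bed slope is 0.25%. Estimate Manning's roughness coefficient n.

n = 0.025

For a triangular section with side slope z = 1.8: A = zy² = 1.8×1.65² = 4.9 m²; P = 2y√(1+z²) = 2×1.65×2.059 = 6.795 m.
Hydraulic radius R = A/P = 4.9/6.795 = 0.7212 m.
Rearranging Manning's equation: n = (1/Q) A R^(2/3) S^(1/2) = (1/7.88) × 4.9 × 0.7212^(2/3) × √0.0025 = 0.025.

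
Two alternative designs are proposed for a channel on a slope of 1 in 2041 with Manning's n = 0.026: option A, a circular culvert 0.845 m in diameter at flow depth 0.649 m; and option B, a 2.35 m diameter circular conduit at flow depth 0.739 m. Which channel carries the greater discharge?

channel B

Channel A: For a circular section of diameter D = 0.845 m at depth y = 0.649 m, the central angle is θ = 2 arccos(1 − 2y/D) = 4.273 rad. Then A = (D²/8)(θ − sin θ) = 0.4622 m² and P = Dθ/2 = 1.805 m. Hydraulic radius R = A/P = 0.4622/1.805 = 0.256 m. Q_A = (1/0.026)·0.4622·0.256^(2/3)·√0.00049 = 0.1586 m³/s.
Channel B: For a circular section of diameter D = 2.35 m at depth y = 0.739 m, the central angle is θ = 2 arccos(1 − 2y/D) = 2.381 rad. Then A = (D²/8)(θ − sin θ) = 1.168 m² and P = Dθ/2 = 2.798 m. Hydraulic radius R = A/P = 1.168/2.798 = 0.4175 m. Q_B = (1/0.026)·1.168·0.4175^(2/3)·√0.00049 = 0.5555 m³/s.
Q_A = 0.1586 m³/s vs Q_B = 0.5555 m³/s, so channel B carries more.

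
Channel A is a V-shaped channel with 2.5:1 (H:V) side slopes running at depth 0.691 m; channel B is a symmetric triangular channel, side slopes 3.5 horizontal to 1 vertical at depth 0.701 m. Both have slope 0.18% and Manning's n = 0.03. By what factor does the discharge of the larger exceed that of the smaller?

Channel A: For a triangular section with side slope z = 2.5: A = zy² = 2.5×0.691² = 1.194 m²; P = 2y√(1+z²) = 2×0.691×2.693 = 3.721 m. Hydraulic radius R = A/P = 1.194/3.721 = 0.3208 m. Q_A = (1/0.03)·1.194·0.3208^(2/3)·√0.0018 = 0.7911 m³/s.
Channel B: For a triangular section with side slope z = 3.5: A = zy² = 3.5×0.701² = 1.72 m²; P = 2y√(1+z²) = 2×0.701×3.64 = 5.103 m. Hydraulic radius R = A/P = 1.72/5.103 = 0.337 m. Q_B = (1/0.03)·1.72·0.337^(2/3)·√0.0018 = 1.178 m³/s.
The larger discharge is 1.178 m³/s and the smaller is 0.7911 m³/s; the ratio is 1.49.

1.49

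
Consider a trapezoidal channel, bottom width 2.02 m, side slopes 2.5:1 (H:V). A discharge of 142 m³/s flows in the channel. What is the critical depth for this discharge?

y_c = 3.28 m

At critical depth, Q² T / (g A³) = 1, i.e. A³/T = Q²/g = 142²/9.81 = 2055.
At y = 2.32 m: A³/T = 438.4 — low.
At y = 3.28 m: A³/T = 2045 — close enough.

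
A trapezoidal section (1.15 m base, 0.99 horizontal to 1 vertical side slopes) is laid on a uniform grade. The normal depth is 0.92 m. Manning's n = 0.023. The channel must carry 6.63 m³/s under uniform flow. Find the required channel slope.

S = 0.016

With bottom width b = 1.15 m and side slope z = 0.99: A = (b + zy)y = (1.15 + 0.99×0.92)×0.92 = 1.896 m²; P = b + 2y√(1+z²) = 1.15 + 2×0.92×1.407 = 3.739 m.
Hydraulic radius R = A/P = 1.896/3.739 = 0.507 m.
From Manning's equation, S = [nQ / (1 A R^(2/3))]² = [0.023 × 6.63 / (1 × 1.896 × 0.507^(2/3))]² = 0.016.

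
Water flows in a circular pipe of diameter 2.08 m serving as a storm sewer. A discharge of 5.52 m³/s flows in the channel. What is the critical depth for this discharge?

y_c = 1.12 m

At critical depth, Q² T / (g A³) = 1, i.e. A³/T = Q²/g = 5.52²/9.81 = 3.106.
Try y = 1.42 m: A³/T = 7.796 — too large.
Try y = 0.801 m: A³/T = 0.8671 — too small.
Try y = 1.12 m: A³/T = 3.129 — matches.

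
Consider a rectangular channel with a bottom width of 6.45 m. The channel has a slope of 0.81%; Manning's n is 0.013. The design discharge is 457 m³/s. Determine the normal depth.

y_n = 6.2 m

Manning's equation rearranged: A R^(2/3) = nQ / (1·√S) = 0.013 × 457 / (√0.0081) = 66.01.
Trying y = 7.34 m: A R^(2/3) = 81.06 — high.
Trying y = 6.2 m: A R^(2/3) = 66.03 — close enough.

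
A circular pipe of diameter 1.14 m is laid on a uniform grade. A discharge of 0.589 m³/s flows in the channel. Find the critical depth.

At critical depth, Q² T / (g A³) = 1, i.e. A³/T = Q²/g = 0.589²/9.81 = 0.03536.
At y = 0.531 m: A³/T = 0.08893 — over.
At y = 0.304 m: A³/T = 0.01035 — short.
At y = 0.418 m: A³/T = 0.0355 — close enough.

y_c = 0.418 m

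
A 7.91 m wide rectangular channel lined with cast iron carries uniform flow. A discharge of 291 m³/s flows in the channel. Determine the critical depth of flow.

y_c = 5.17 m

For a rectangular channel, critical depth y_c = (q²/g)^(1/3) where q = Q/b = 291/7.91 = 36.79 m²/s.
So y_c = (36.79²/9.81)^(1/3) = 5.17 m.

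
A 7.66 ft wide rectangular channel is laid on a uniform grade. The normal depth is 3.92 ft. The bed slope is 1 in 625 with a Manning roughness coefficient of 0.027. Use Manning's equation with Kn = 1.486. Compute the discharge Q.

Flow area A = b·y = 7.66 × 3.92 = 30.03 ft². Wetted perimeter P = b + 2y = 7.66 + 2×3.92 = 15.5 ft.
Hydraulic radius R = A/P = 30.03/15.5 = 1.937 ft.
Manning's equation: Q = (1.486/n) A R^(2/3) S^(1/2) = (1.486/0.027) × 30.03 × 1.937^(2/3) × 0.0016^(1/2) = 103 ft³/s.

Q = 103 ft³/s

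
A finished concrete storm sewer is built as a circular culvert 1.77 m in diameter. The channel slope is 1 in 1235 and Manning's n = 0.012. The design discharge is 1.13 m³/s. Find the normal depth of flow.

Manning's equation rearranged: A R^(2/3) = nQ / (1·√S) = 0.012 × 1.13 / (√0.0008097) = 0.4765.
Trying y = 0.604 m: A R^(2/3) = 0.3581 — low.
Trying y = 0.82 m: A R^(2/3) = 0.6264 — high.
Trying y = 0.704 m: A R^(2/3) = 0.4765 — close enough.

y_n = 0.704 m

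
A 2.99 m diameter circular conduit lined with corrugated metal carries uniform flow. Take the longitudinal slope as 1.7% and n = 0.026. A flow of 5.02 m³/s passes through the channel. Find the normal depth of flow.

Manning's equation rearranged: A R^(2/3) = nQ / (1·√S) = 0.026 × 5.02 / (√0.017) = 1.001.
At y = 0.702 m: A R^(2/3) = 0.6992 — short.
At y = 0.842 m: A R^(2/3) = 1.001 — matches.

y_n = 0.842 m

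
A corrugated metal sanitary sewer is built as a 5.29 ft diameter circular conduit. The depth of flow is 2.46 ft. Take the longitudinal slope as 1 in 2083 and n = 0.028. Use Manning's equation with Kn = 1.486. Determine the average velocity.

V = 1.36 ft/s

For a circular section of diameter D = 5.29 ft at depth y = 2.46 ft, the central angle is θ = 2 arccos(1 − 2y/D) = 3.002 rad. Then A = (D²/8)(θ − sin θ) = 10.01 ft² and P = Dθ/2 = 7.939 ft.
Hydraulic radius R = A/P = 10.01/7.939 = 1.261 ft.
From Manning's equation, V = (1.486/n) R^(2/3) S^(1/2) = (1.486/0.028) × 1.261^(2/3) × 0.0004801^(1/2) = 1.36 ft/s.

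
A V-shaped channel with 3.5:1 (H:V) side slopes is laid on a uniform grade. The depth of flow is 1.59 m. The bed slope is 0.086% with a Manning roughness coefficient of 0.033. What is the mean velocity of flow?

For a triangular section with side slope z = 3.5: A = zy² = 3.5×1.59² = 8.848 m²; P = 2y√(1+z²) = 2×1.59×3.64 = 11.58 m.
Hydraulic radius R = A/P = 8.848/11.58 = 0.7644 m.
From Manning's equation, V = (1/n) R^(2/3) S^(1/2) = (1/0.033) × 0.7644^(2/3) × 0.00086^(1/2) = 0.743 m/s.

V = 0.743 m/s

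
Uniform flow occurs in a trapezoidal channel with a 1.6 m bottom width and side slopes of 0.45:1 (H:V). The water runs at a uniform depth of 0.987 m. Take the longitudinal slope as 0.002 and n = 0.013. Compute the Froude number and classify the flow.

With bottom width b = 1.6 m and side slope z = 0.45: A = (b + zy)y = (1.6 + 0.45×0.987)×0.987 = 2.018 m²; P = b + 2y√(1+z²) = 1.6 + 2×0.987×1.097 = 3.765 m.
Hydraulic radius R = A/P = 2.018/3.765 = 0.5359 m.
V = (1/n) R^(2/3) √S = (1/0.013) × 0.5359^(2/3) × √0.002 = 2.27 m/s. Hydraulic depth D_h = A/T = 2.018/2.488 = 0.8108 m.
Froude number Fr = V/√(g·D_h) = 2.27/√(9.81×0.8108) = 0.805, which is less than 1, so the flow is subcritical.

subcritical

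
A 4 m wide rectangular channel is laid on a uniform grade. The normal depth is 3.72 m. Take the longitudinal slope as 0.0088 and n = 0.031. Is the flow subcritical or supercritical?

Flow area A = b·y = 4 × 3.72 = 14.88 m². Wetted perimeter P = b + 2y = 4 + 2×3.72 = 11.44 m.
Hydraulic radius R = A/P = 14.88/11.44 = 1.301 m.
V = (1/n) R^(2/3) √S = (1/0.031) × 1.301^(2/3) × √0.0088 = 3.606 m/s. Hydraulic depth D_h = A/T = 14.88/4 = 3.72 m.
Froude number Fr = V/√(g·D_h) = 3.606/√(9.81×3.72) = 0.597, which is less than 1, so the flow is subcritical.

subcritical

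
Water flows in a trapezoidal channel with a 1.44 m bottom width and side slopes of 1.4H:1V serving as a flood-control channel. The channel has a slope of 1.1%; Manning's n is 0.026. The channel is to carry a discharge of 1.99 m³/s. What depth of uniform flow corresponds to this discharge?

Manning's equation rearranged: A R^(2/3) = nQ / (1·√S) = 0.026 × 1.99 / (√0.011) = 0.4933.
Try y = 0.595 m: A R^(2/3) = 0.7192 — over.
Try y = 0.41 m: A R^(2/3) = 0.3615 — short.
Try y = 0.486 m: A R^(2/3) = 0.4932 — matches.

y_n = 0.486 m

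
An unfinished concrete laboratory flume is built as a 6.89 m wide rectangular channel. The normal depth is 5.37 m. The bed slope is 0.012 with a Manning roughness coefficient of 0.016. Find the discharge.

Flow area A = b·y = 6.89 × 5.37 = 37 m². Wetted perimeter P = b + 2y = 6.89 + 2×5.37 = 17.63 m.
Hydraulic radius R = A/P = 37/17.63 = 2.099 m.
Manning's equation: Q = (1/n) A R^(2/3) S^(1/2) = (1/0.016) × 37 × 2.099^(2/3) × 0.012^(1/2) = 415 m³/s.

Q = 415 m³/s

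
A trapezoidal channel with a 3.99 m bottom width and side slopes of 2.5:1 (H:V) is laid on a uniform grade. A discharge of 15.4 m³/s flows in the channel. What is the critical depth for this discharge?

y_c = 0.938 m

At critical depth, Q² T / (g A³) = 1, i.e. A³/T = Q²/g = 15.4²/9.81 = 24.18.
Try y = 1.05 m: A³/T = 36.26 — over.
Try y = 0.938 m: A³/T = 24.17 — matches.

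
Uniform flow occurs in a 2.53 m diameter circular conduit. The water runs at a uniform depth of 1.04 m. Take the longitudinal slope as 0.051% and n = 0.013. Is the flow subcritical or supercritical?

subcritical

For a circular section of diameter D = 2.53 m at depth y = 1.04 m, the central angle is θ = 2 arccos(1 − 2y/D) = 2.784 rad. Then A = (D²/8)(θ − sin θ) = 1.947 m² and P = Dθ/2 = 3.522 m.
Hydraulic radius R = A/P = 1.947/3.522 = 0.553 m.
V = (1/n) R^(2/3) √S = (1/0.013) × 0.553^(2/3) × √0.00051 = 1.17 m/s. Hydraulic depth D_h = A/T = 1.947/2.49 = 0.7822 m.
Froude number Fr = V/√(g·D_h) = 1.17/√(9.81×0.7822) = 0.422, which is less than 1, so the flow is subcritical.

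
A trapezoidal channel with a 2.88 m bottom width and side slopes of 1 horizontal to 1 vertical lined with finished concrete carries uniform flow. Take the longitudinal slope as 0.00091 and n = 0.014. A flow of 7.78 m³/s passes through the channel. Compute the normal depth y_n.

y_n = 1.11 m

Manning's equation rearranged: A R^(2/3) = nQ / (1·√S) = 0.014 × 7.78 / (√0.00091) = 3.611.
Try y = 0.871 m: A R^(2/3) = 2.354 — short.
Try y = 1.2 m: A R^(2/3) = 4.15 — over.
Try y = 1.11 m: A R^(2/3) = 3.61 — matches.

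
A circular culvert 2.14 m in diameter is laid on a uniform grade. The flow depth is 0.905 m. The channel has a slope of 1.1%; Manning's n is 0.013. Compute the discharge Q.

Q = 7.13 m³/s

For a circular section of diameter D = 2.14 m at depth y = 0.905 m, the central angle is θ = 2 arccos(1 − 2y/D) = 2.832 rad. Then A = (D²/8)(θ − sin θ) = 1.447 m² and P = Dθ/2 = 3.03 m.
Hydraulic radius R = A/P = 1.447/3.03 = 0.4774 m.
Manning's equation: Q = (1/n) A R^(2/3) S^(1/2) = (1/0.013) × 1.447 × 0.4774^(2/3) × 0.011^(1/2) = 7.13 m³/s.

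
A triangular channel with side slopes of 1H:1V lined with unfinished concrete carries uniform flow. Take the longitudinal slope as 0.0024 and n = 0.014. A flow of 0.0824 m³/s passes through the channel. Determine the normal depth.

Manning's equation rearranged: A R^(2/3) = nQ / (1·√S) = 0.014 × 0.0824 / (√0.0024) = 0.02355.
Trying y = 0.356 m: A R^(2/3) = 0.03183 — high.
Trying y = 0.269 m: A R^(2/3) = 0.01508 — low.
Trying y = 0.318 m: A R^(2/3) = 0.02356 — ≈ 0.02355.

y_n = 0.318 m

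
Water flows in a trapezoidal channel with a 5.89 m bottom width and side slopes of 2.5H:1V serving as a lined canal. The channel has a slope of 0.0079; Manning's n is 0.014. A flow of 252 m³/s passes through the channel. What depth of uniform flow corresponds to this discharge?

y_n = 2.46 m

Manning's equation rearranged: A R^(2/3) = nQ / (1·√S) = 0.014 × 252 / (√0.0079) = 39.69.
Trying y = 2.04 m: A R^(2/3) = 27.09 — low.
Trying y = 2.91 m: A R^(2/3) = 56.2 — high.
Trying y = 2.46 m: A R^(2/3) = 39.63 — matches.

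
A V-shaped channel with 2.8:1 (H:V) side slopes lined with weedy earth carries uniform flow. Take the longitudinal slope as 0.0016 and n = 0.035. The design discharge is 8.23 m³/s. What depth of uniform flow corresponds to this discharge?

Manning's equation rearranged: A R^(2/3) = nQ / (1·√S) = 0.035 × 8.23 / (√0.0016) = 7.201.
Try y = 1.26 m: A R^(2/3) = 3.139 — short.
Try y = 1.72 m: A R^(2/3) = 7.197 — ≈ 7.201.

y_n = 1.72 m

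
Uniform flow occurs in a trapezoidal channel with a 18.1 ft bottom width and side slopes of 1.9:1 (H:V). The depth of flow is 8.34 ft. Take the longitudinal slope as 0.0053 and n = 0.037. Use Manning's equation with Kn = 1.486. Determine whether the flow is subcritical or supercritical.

With bottom width b = 18.1 ft and side slope z = 1.9: A = (b + zy)y = (18.1 + 1.9×8.34)×8.34 = 283.1 ft²; P = b + 2y√(1+z²) = 18.1 + 2×8.34×2.147 = 53.91 ft.
Hydraulic radius R = A/P = 283.1/53.91 = 5.251 ft.
V = (1.486/n) R^(2/3) √S = (1.486/0.037) × 5.251^(2/3) × √0.0053 = 8.833 ft/s. Hydraulic depth D_h = A/T = 283.1/49.79 = 5.686 ft.
Froude number Fr = V/√(g·D_h) = 8.833/√(32.2×5.686) = 0.653, which is less than 1, so the flow is subcritical.

subcritical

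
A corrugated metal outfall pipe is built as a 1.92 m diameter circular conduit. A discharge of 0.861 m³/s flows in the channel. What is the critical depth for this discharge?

y_c = 0.437 m

At critical depth, Q² T / (g A³) = 1, i.e. A³/T = Q²/g = 0.861²/9.81 = 0.07557.
Try y = 0.519 m: A³/T = 0.1478 — over.
Try y = 0.437 m: A³/T = 0.07563 — ≈ 0.07557.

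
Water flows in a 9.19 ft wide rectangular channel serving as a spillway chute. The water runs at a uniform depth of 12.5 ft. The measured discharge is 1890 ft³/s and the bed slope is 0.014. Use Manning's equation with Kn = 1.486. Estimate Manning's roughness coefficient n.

n = 0.024

Flow area A = b·y = 9.19 × 12.5 = 114.9 ft². Wetted perimeter P = b + 2y = 9.19 + 2×12.5 = 34.19 ft.
Hydraulic radius R = A/P = 114.9/34.19 = 3.36 ft.
Rearranging Manning's equation: n = (1.486/Q) A R^(2/3) S^(1/2) = (1.486/1890) × 114.9 × 3.36^(2/3) × √0.014 = 0.024.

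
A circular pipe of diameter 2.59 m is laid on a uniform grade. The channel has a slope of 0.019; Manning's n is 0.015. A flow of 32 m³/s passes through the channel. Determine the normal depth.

Manning's equation rearranged: A R^(2/3) = nQ / (1·√S) = 0.015 × 32 / (√0.019) = 3.482.
Try y = 1.33 m: A R^(2/3) = 2.062 — too small.
Try y = 2.04 m: A R^(2/3) = 3.794 — too large.
Try y = 1.89 m: A R^(2/3) = 3.48 — matches.

y_n = 1.89 m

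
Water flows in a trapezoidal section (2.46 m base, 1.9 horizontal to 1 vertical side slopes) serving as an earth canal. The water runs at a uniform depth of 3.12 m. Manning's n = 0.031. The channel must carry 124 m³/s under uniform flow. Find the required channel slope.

S = 0.0111

With bottom width b = 2.46 m and side slope z = 1.9: A = (b + zy)y = (2.46 + 1.9×3.12)×3.12 = 26.17 m²; P = b + 2y√(1+z²) = 2.46 + 2×3.12×2.147 = 15.86 m.
Hydraulic radius R = A/P = 26.17/15.86 = 1.65 m.
From Manning's equation, S = [nQ / (1 A R^(2/3))]² = [0.031 × 124 / (1 × 26.17 × 1.65^(2/3))]² = 0.0111.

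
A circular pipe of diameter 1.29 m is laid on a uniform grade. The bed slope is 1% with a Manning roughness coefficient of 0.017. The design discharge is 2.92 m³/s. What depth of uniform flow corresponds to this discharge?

Manning's equation rearranged: A R^(2/3) = nQ / (1·√S) = 0.017 × 2.92 / (√0.01) = 0.4964.
At y = 1.04 m: A R^(2/3) = 0.6053 — over.
At y = 0.765 m: A R^(2/3) = 0.4056 — short.
At y = 0.879 m: A R^(2/3) = 0.4965 — close enough.

y_n = 0.879 m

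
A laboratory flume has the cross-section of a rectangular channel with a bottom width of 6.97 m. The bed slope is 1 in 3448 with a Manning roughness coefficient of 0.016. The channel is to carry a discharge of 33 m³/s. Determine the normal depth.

Manning's equation rearranged: A R^(2/3) = nQ / (1·√S) = 0.016 × 33 / (√0.00029) = 31.
Trying y = 3.96 m: A R^(2/3) = 41.65 — over.
Trying y = 2.76 m: A R^(2/3) = 25.66 — short.
Trying y = 3.17 m: A R^(2/3) = 30.98 — close enough.

y_n = 3.17 m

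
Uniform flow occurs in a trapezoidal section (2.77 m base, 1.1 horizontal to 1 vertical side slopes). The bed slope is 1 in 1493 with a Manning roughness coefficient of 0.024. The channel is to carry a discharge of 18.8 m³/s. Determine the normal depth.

Manning's equation rearranged: A R^(2/3) = nQ / (1·√S) = 0.024 × 18.8 / (√0.0006698) = 17.43.
Trying y = 2.97 m: A R^(2/3) = 23.97 — too large.
Trying y = 1.8 m: A R^(2/3) = 8.848 — too small.
Trying y = 2.54 m: A R^(2/3) = 17.43 — matches.

y_n = 2.54 m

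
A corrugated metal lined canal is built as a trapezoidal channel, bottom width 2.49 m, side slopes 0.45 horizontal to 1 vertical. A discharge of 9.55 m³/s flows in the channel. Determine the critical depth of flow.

At critical depth, Q² T / (g A³) = 1, i.e. A³/T = Q²/g = 9.55²/9.81 = 9.297.
Try y = 1.29 m: A³/T = 17.02 — over.
Try y = 1.07 m: A³/T = 9.309 — ≈ 9.297.

y_c = 1.07 m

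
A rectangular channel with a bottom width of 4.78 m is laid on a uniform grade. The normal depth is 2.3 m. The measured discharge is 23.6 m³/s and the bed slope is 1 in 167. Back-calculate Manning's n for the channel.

n = 0.0401

Flow area A = b·y = 4.78 × 2.3 = 10.99 m². Wetted perimeter P = b + 2y = 4.78 + 2×2.3 = 9.38 m.
Hydraulic radius R = A/P = 10.99/9.38 = 1.172 m.
Rearranging Manning's equation: n = (1/Q) A R^(2/3) S^(1/2) = (1/23.6) × 10.99 × 1.172^(2/3) × √0.005988 = 0.0401.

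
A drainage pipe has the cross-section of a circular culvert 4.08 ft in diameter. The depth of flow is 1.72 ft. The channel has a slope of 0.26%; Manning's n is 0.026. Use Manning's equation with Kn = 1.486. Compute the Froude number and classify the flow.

For a circular section of diameter D = 4.08 ft at depth y = 1.72 ft, the central angle is θ = 2 arccos(1 − 2y/D) = 2.827 rad. Then A = (D²/8)(θ − sin θ) = 5.237 ft² and P = Dθ/2 = 5.766 ft.
Hydraulic radius R = A/P = 5.237/5.766 = 0.9082 ft.
V = (1.486/n) R^(2/3) √S = (1.486/0.026) × 0.9082^(2/3) × √0.0026 = 2.733 ft/s. Hydraulic depth D_h = A/T = 5.237/4.029 = 1.3 ft.
Froude number Fr = V/√(g·D_h) = 2.733/√(32.2×1.3) = 0.422, which is less than 1, so the flow is subcritical.

subcritical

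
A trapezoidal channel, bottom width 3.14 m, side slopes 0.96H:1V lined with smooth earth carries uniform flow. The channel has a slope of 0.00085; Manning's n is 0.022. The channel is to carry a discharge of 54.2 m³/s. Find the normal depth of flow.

Manning's equation rearranged: A R^(2/3) = nQ / (1·√S) = 0.022 × 54.2 / (√0.00085) = 40.9.
Try y = 4.49 m: A R^(2/3) = 55.66 — over.
Try y = 2.86 m: A R^(2/3) = 22.26 — short.
Try y = 3.87 m: A R^(2/3) = 40.88 — close enough.

y_n = 3.87 m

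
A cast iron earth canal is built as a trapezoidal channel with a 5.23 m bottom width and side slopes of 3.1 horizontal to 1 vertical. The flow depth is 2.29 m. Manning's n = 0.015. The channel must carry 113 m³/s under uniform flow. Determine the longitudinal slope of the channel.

With bottom width b = 5.23 m and side slope z = 3.1: A = (b + zy)y = (5.23 + 3.1×2.29)×2.29 = 28.23 m²; P = b + 2y√(1+z²) = 5.23 + 2×2.29×3.257 = 20.15 m.
Hydraulic radius R = A/P = 28.23/20.15 = 1.401 m.
From Manning's equation, S = [nQ / (1 A R^(2/3))]² = [0.015 × 113 / (1 × 28.23 × 1.401^(2/3))]² = 0.0023.

S = 0.0023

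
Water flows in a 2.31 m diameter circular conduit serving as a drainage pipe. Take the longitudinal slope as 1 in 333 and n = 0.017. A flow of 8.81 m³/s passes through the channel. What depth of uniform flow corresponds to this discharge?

y_n = 1.78 m

Manning's equation rearranged: A R^(2/3) = nQ / (1·√S) = 0.017 × 8.81 / (√0.003003) = 2.733.
Try y = 1.55 m: A R^(2/3) = 2.299 — low.
Try y = 2.11 m: A R^(2/3) = 3.114 — high.
Try y = 1.78 m: A R^(2/3) = 2.732 — ≈ 2.733.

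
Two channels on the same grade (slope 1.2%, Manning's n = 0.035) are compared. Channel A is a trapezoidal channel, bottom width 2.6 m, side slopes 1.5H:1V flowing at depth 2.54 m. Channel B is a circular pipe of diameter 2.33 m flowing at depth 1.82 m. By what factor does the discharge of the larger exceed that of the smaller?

Channel A: With bottom width b = 2.6 m and side slope z = 1.5: A = (b + zy)y = (2.6 + 1.5×2.54)×2.54 = 16.28 m²; P = b + 2y√(1+z²) = 2.6 + 2×2.54×1.803 = 11.76 m. Hydraulic radius R = A/P = 16.28/11.76 = 1.385 m. Q_A = (1/0.035)·16.28·1.385^(2/3)·√0.012 = 63.31 m³/s.
Channel B: For a circular section of diameter D = 2.33 m at depth y = 1.82 m, the central angle is θ = 2 arccos(1 − 2y/D) = 4.336 rad. Then A = (D²/8)(θ − sin θ) = 3.573 m² and P = Dθ/2 = 5.051 m. Hydraulic radius R = A/P = 3.573/5.051 = 0.7074 m. Q_B = (1/0.035)·3.573·0.7074^(2/3)·√0.012 = 8.879 m³/s.
The larger discharge is 63.31 m³/s and the smaller is 8.879 m³/s; the ratio is 7.13.

7.13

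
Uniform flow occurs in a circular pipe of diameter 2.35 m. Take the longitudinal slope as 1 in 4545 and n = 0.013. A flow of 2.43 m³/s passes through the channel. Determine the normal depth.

Manning's equation rearranged: A R^(2/3) = nQ / (1·√S) = 0.013 × 2.43 / (√0.00022) = 2.13.
Trying y = 1.18 m: A R^(2/3) = 1.532 — short.
Trying y = 1.64 m: A R^(2/3) = 2.537 — over.
Trying y = 1.45 m: A R^(2/3) = 2.133 — ≈ 2.13.

y_n = 1.45 m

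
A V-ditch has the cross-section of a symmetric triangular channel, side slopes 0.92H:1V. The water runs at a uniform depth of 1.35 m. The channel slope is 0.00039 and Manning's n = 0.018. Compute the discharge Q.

For a triangular section with side slope z = 0.92: A = zy² = 0.92×1.35² = 1.677 m²; P = 2y√(1+z²) = 2×1.35×1.359 = 3.669 m.
Hydraulic radius R = A/P = 1.677/3.669 = 0.457 m.
Manning's equation: Q = (1/n) A R^(2/3) S^(1/2) = (1/0.018) × 1.677 × 0.457^(2/3) × 0.00039^(1/2) = 1.09 m³/s.

Q = 1.09 m³/s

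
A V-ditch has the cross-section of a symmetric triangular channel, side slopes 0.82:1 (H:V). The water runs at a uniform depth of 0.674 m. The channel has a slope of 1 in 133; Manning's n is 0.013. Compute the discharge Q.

Q = 0.888 m³/s

For a triangular section with side slope z = 0.82: A = zy² = 0.82×0.674² = 0.3725 m²; P = 2y√(1+z²) = 2×0.674×1.293 = 1.743 m.
Hydraulic radius R = A/P = 0.3725/1.743 = 0.2137 m.
Manning's equation: Q = (1/n) A R^(2/3) S^(1/2) = (1/0.013) × 0.3725 × 0.2137^(2/3) × 0.007519^(1/2) = 0.888 m³/s.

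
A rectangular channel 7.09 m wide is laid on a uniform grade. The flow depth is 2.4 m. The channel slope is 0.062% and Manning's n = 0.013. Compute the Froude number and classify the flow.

Flow area A = b·y = 7.09 × 2.4 = 17.02 m². Wetted perimeter P = b + 2y = 7.09 + 2×2.4 = 11.89 m.
Hydraulic radius R = A/P = 17.02/11.89 = 1.431 m.
V = (1/n) R^(2/3) √S = (1/0.013) × 1.431^(2/3) × √0.00062 = 2.432 m/s. Hydraulic depth D_h = A/T = 17.02/7.09 = 2.4 m.
Froude number Fr = V/√(g·D_h) = 2.432/√(9.81×2.4) = 0.501, which is less than 1, so the flow is subcritical.

subcritical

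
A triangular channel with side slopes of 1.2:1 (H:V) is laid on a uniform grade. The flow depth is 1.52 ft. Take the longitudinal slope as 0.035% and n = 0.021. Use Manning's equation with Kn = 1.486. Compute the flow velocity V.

For a triangular section with side slope z = 1.2: A = zy² = 1.2×1.52² = 2.772 ft²; P = 2y√(1+z²) = 2×1.52×1.562 = 4.749 ft.
Hydraulic radius R = A/P = 2.772/4.749 = 0.5838 ft.
From Manning's equation, V = (1.486/n) R^(2/3) S^(1/2) = (1.486/0.021) × 0.5838^(2/3) × 0.00035^(1/2) = 0.925 ft/s.

V = 0.925 ft/s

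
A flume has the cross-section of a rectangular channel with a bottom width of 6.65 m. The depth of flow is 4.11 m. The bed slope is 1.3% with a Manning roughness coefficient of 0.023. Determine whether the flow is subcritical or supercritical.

Flow area A = b·y = 6.65 × 4.11 = 27.33 m². Wetted perimeter P = b + 2y = 6.65 + 2×4.11 = 14.87 m.
Hydraulic radius R = A/P = 27.33/14.87 = 1.838 m.
V = (1/n) R^(2/3) √S = (1/0.023) × 1.838^(2/3) × √0.013 = 7.438 m/s. Hydraulic depth D_h = A/T = 27.33/6.65 = 4.11 m.
Froude number Fr = V/√(g·D_h) = 7.438/√(9.81×4.11) = 1.17, which is greater than 1, so the flow is supercritical.

supercritical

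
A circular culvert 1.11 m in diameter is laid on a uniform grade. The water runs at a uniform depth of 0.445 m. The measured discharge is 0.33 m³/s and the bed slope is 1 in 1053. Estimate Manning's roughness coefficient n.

n = 0.013

For a circular section of diameter D = 1.11 m at depth y = 0.445 m, the central angle is θ = 2 arccos(1 − 2y/D) = 2.743 rad. Then A = (D²/8)(θ − sin θ) = 0.3625 m² and P = Dθ/2 = 1.522 m.
Hydraulic radius R = A/P = 0.3625/1.522 = 0.2382 m.
Rearranging Manning's equation: n = (1/Q) A R^(2/3) S^(1/2) = (1/0.33) × 0.3625 × 0.2382^(2/3) × √0.0009497 = 0.013.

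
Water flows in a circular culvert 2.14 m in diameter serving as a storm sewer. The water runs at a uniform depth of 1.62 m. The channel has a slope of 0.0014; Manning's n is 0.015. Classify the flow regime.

subcritical

For a circular section of diameter D = 2.14 m at depth y = 1.62 m, the central angle is θ = 2 arccos(1 − 2y/D) = 4.221 rad. Then A = (D²/8)(θ − sin θ) = 2.921 m² and P = Dθ/2 = 4.517 m.
Hydraulic radius R = A/P = 2.921/4.517 = 0.6468 m.
V = (1/n) R^(2/3) √S = (1/0.015) × 0.6468^(2/3) × √0.0014 = 1.866 m/s. Hydraulic depth D_h = A/T = 2.921/1.836 = 1.591 m.
Froude number Fr = V/√(g·D_h) = 1.866/√(9.81×1.591) = 0.472, which is less than 1, so the flow is subcritical.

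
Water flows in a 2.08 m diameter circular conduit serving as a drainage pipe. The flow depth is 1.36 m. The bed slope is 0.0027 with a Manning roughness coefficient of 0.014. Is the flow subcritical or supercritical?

For a circular section of diameter D = 2.08 m at depth y = 1.36 m, the central angle is θ = 2 arccos(1 − 2y/D) = 3.767 rad. Then A = (D²/8)(θ − sin θ) = 2.354 m² and P = Dθ/2 = 3.918 m.
Hydraulic radius R = A/P = 2.354/3.918 = 0.6008 m.
V = (1/n) R^(2/3) √S = (1/0.014) × 0.6008^(2/3) × √0.0027 = 2.643 m/s. Hydraulic depth D_h = A/T = 2.354/1.979 = 1.189 m.
Froude number Fr = V/√(g·D_h) = 2.643/√(9.81×1.189) = 0.774, which is less than 1, so the flow is subcritical.

subcritical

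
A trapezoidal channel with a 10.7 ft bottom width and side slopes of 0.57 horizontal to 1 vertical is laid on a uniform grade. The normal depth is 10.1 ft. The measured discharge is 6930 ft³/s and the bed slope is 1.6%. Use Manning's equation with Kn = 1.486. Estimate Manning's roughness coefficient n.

n = 0.013

With bottom width b = 10.7 ft and side slope z = 0.57: A = (b + zy)y = (10.7 + 0.57×10.1)×10.1 = 166.2 ft²; P = b + 2y√(1+z²) = 10.7 + 2×10.1×1.151 = 33.95 ft.
Hydraulic radius R = A/P = 166.2/33.95 = 4.896 ft.
Rearranging Manning's equation: n = (1.486/Q) A R^(2/3) S^(1/2) = (1.486/6930) × 166.2 × 4.896^(2/3) × √0.016 = 0.013.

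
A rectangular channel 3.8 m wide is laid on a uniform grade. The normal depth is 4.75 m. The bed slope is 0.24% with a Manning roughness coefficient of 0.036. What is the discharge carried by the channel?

Q = 30.1 m³/s

Flow area A = b·y = 3.8 × 4.75 = 18.05 m². Wetted perimeter P = b + 2y = 3.8 + 2×4.75 = 13.3 m.
Hydraulic radius R = A/P = 18.05/13.3 = 1.357 m.
Manning's equation: Q = (1/n) A R^(2/3) S^(1/2) = (1/0.036) × 18.05 × 1.357^(2/3) × 0.0024^(1/2) = 30.1 m³/s.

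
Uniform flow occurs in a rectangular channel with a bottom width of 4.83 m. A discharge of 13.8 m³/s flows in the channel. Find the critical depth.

For a rectangular channel, critical depth y_c = (q²/g)^(1/3) where q = Q/b = 13.8/4.83 = 2.857 m²/s.
So y_c = (2.857²/9.81)^(1/3) = 0.941 m.

y_c = 0.941 m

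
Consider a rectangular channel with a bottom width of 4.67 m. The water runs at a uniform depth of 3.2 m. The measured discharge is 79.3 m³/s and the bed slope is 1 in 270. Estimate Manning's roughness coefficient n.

n = 0.014

Flow area A = b·y = 4.67 × 3.2 = 14.94 m². Wetted perimeter P = b + 2y = 4.67 + 2×3.2 = 11.07 m.
Hydraulic radius R = A/P = 14.94/11.07 = 1.35 m.
Rearranging Manning's equation: n = (1/Q) A R^(2/3) S^(1/2) = (1/79.3) × 14.94 × 1.35^(2/3) × √0.003704 = 0.014.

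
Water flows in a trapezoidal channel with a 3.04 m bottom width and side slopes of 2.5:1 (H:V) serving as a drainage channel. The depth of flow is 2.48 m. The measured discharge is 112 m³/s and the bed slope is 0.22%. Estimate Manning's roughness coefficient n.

n = 0.012

With bottom width b = 3.04 m and side slope z = 2.5: A = (b + zy)y = (3.04 + 2.5×2.48)×2.48 = 22.92 m²; P = b + 2y√(1+z²) = 3.04 + 2×2.48×2.693 = 16.4 m.
Hydraulic radius R = A/P = 22.92/16.4 = 1.398 m.
Rearranging Manning's equation: n = (1/Q) A R^(2/3) S^(1/2) = (1/112) × 22.92 × 1.398^(2/3) × √0.0022 = 0.012.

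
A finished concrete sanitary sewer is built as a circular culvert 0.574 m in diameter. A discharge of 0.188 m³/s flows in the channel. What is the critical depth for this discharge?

y_c = 0.284 m

At critical depth, Q² T / (g A³) = 1, i.e. A³/T = Q²/g = 0.188²/9.81 = 0.003603.
Trying y = 0.252 m: A³/T = 0.002295 — short.
Trying y = 0.307 m: A³/T = 0.004881 — over.
Trying y = 0.284 m: A³/T = 0.003625 — ≈ 0.003603.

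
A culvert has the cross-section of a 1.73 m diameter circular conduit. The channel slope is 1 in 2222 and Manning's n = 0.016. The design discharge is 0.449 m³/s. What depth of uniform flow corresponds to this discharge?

y_n = 0.592 m

Manning's equation rearranged: A R^(2/3) = nQ / (1·√S) = 0.016 × 0.449 / (√0.00045) = 0.3386.
Trying y = 0.665 m: A R^(2/3) = 0.4211 — too large.
Trying y = 0.504 m: A R^(2/3) = 0.2487 — too small.
Trying y = 0.592 m: A R^(2/3) = 0.3387 — ≈ 0.3386.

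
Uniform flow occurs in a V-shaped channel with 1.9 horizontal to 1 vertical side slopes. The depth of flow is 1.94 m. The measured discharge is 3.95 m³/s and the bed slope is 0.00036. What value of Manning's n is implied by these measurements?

For a triangular section with side slope z = 1.9: A = zy² = 1.9×1.94² = 7.151 m²; P = 2y√(1+z²) = 2×1.94×2.147 = 8.331 m.
Hydraulic radius R = A/P = 7.151/8.331 = 0.8584 m.
Rearranging Manning's equation: n = (1/Q) A R^(2/3) S^(1/2) = (1/3.95) × 7.151 × 0.8584^(2/3) × √0.00036 = 0.031.

n = 0.031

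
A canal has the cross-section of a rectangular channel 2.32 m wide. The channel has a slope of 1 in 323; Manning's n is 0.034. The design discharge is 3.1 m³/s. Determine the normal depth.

Manning's equation rearranged: A R^(2/3) = nQ / (1·√S) = 0.034 × 3.1 / (√0.003096) = 1.894.
At y = 1.39 m: A R^(2/3) = 2.376 — over.
At y = 0.83 m: A R^(2/3) = 1.187 — short.
At y = 1.17 m: A R^(2/3) = 1.893 — ≈ 1.894.

y_n = 1.17 m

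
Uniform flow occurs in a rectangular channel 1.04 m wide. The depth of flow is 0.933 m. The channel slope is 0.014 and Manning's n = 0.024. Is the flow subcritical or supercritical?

Flow area A = b·y = 1.04 × 0.933 = 0.9703 m². Wetted perimeter P = b + 2y = 1.04 + 2×0.933 = 2.906 m.
Hydraulic radius R = A/P = 0.9703/2.906 = 0.3339 m.
V = (1/n) R^(2/3) √S = (1/0.024) × 0.3339^(2/3) × √0.014 = 2.373 m/s. Hydraulic depth D_h = A/T = 0.9703/1.04 = 0.933 m.
Froude number Fr = V/√(g·D_h) = 2.373/√(9.81×0.933) = 0.784, which is less than 1, so the flow is subcritical.

subcritical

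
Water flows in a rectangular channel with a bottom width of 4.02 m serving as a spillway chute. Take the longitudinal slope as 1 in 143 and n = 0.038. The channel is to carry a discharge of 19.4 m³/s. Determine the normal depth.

Manning's equation rearranged: A R^(2/3) = nQ / (1·√S) = 0.038 × 19.4 / (√0.006993) = 8.816.
Trying y = 2.56 m: A R^(2/3) = 11.14 — too large.
Trying y = 2.14 m: A R^(2/3) = 8.811 — matches.

y_n = 2.14 m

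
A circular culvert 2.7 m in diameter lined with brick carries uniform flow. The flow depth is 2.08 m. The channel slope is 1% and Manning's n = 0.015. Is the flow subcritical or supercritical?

For a circular section of diameter D = 2.7 m at depth y = 2.08 m, the central angle is θ = 2 arccos(1 − 2y/D) = 4.284 rad. Then A = (D²/8)(θ − sin θ) = 4.733 m² and P = Dθ/2 = 5.784 m.
Hydraulic radius R = A/P = 4.733/5.784 = 0.8183 m.
V = (1/n) R^(2/3) √S = (1/0.015) × 0.8183^(2/3) × √0.01 = 5.833 m/s. Hydraulic depth D_h = A/T = 4.733/2.271 = 2.084 m.
Froude number Fr = V/√(g·D_h) = 5.833/√(9.81×2.084) = 1.29, which is greater than 1, so the flow is supercritical.

supercritical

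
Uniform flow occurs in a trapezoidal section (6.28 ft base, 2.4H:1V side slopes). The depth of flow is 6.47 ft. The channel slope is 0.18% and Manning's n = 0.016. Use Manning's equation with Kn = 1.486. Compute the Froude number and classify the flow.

With bottom width b = 6.28 ft and side slope z = 2.4: A = (b + zy)y = (6.28 + 2.4×6.47)×6.47 = 141.1 ft²; P = b + 2y√(1+z²) = 6.28 + 2×6.47×2.6 = 39.92 ft.
Hydraulic radius R = A/P = 141.1/39.92 = 3.534 ft.
V = (1.486/n) R^(2/3) √S = (1.486/0.016) × 3.534^(2/3) × √0.0018 = 9.142 ft/s. Hydraulic depth D_h = A/T = 141.1/37.34 = 3.779 ft.
Froude number Fr = V/√(g·D_h) = 9.142/√(32.2×3.779) = 0.829, which is less than 1, so the flow is subcritical.

subcritical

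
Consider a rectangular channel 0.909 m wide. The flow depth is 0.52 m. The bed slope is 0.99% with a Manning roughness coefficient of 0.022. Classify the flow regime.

subcritical

Flow area A = b·y = 0.909 × 0.52 = 0.4727 m². Wetted perimeter P = b + 2y = 0.909 + 2×0.52 = 1.949 m.
Hydraulic radius R = A/P = 0.4727/1.949 = 0.2425 m.
V = (1/n) R^(2/3) √S = (1/0.022) × 0.2425^(2/3) × √0.0099 = 1.759 m/s. Hydraulic depth D_h = A/T = 0.4727/0.909 = 0.52 m.
Froude number Fr = V/√(g·D_h) = 1.759/√(9.81×0.52) = 0.779, which is less than 1, so the flow is subcritical.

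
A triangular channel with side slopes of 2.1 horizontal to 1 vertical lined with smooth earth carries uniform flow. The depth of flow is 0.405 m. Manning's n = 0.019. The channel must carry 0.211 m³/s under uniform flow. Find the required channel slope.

S = 0.00131

For a triangular section with side slope z = 2.1: A = zy² = 2.1×0.405² = 0.3445 m²; P = 2y√(1+z²) = 2×0.405×2.326 = 1.884 m.
Hydraulic radius R = A/P = 0.3445/1.884 = 0.1828 m.
From Manning's equation, S = [nQ / (1 A R^(2/3))]² = [0.019 × 0.211 / (1 × 0.3445 × 0.1828^(2/3))]² = 0.00131.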